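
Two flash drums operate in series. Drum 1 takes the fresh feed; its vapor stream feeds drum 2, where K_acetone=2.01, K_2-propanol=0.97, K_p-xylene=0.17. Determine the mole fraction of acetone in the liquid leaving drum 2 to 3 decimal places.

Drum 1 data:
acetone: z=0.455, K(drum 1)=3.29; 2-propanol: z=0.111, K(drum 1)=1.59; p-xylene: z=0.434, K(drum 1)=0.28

x_acetone (drum 2) = 0.392

Drum 1:
Let ψ₁ = V/F and solve Σ zᵢ(Kᵢ−1)/(1+ψ₁(Kᵢ−1)) = 0.
Feasibility: ΣzᵢKᵢ = 1.795, Σzᵢ/Kᵢ = 1.758 — both > 1, two phases present.
Iterate (Newton) starting at ψ₁ = 0.5:
  ψ₁ = 0.500: g = 0.0481, g' = -1.091 → ψ₁ = 0.544
Converged at ψ₁ = 0.544.
Drum-1 compositions:
  acetone: x = 0.203, y = 0.667
  2-propanol: x = 0.084, y = 0.134
  p-xylene: x = 0.713, y = 0.200
Drum-2 feed = drum-1 vapor: z₂ = (0.6667, 0.1336, 0.1997).
Drum 2:
Newton iteration, ψ₂⁰ = 0.34:
  ψ₂ = 0.340: g = 0.2662, g' = -0.644 → ψ₂ = 0.753
  ψ₂ = 0.753: g = -0.0641, g' = -1.199 → ψ₂ = 0.700
  ψ₂ = 0.700: g = -0.0052, g' = -1.017 → ψ₂ = 0.695
Converged at ψ₂ = 0.695.
  acetone: x = 0.392, y = 0.787
  2-propanol: x = 0.136, y = 0.132
  p-xylene: x = 0.472, y = 0.080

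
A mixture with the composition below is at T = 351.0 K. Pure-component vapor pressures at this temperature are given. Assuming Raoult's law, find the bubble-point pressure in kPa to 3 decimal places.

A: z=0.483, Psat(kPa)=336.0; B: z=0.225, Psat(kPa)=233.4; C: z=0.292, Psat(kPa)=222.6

Pbub = 279.802 kPa

At the bubble point ψ → 0, so ΣzᵢKᵢ = 1 with Kᵢ = Pᵢˢᵃᵗ/P ⇒ P = ΣzᵢPᵢˢᵃᵗ.
P = 0.483·336.0 + 0.225·233.4 + 0.292·222.6 = 279.802 kPa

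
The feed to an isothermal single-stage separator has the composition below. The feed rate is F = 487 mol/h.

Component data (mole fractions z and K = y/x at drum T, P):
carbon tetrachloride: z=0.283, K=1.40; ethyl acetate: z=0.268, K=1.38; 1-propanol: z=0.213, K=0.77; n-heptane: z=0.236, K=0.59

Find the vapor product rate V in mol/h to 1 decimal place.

Newton–Raphson from V/F = 0.5:
  V/F = 0.500: g = 0.0028, g' = -0.136 → V/F = 0.521
Converged at V/F = 0.521.
Then V = V/F·F = 0.5209·487 = 253.7 mol/h and L = F − V = 233.3 mol/h.

V = 253.7 mol/h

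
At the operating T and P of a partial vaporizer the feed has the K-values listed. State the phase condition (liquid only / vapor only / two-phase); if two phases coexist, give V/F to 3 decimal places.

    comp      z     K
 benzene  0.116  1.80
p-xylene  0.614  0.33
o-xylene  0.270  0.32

ΣzᵢKᵢ = 0.498; Σzᵢ/Kᵢ = 2.769.
Since ΣzᵢKᵢ < 1 the mixture is below its bubble point — single liquid phase.

liquid only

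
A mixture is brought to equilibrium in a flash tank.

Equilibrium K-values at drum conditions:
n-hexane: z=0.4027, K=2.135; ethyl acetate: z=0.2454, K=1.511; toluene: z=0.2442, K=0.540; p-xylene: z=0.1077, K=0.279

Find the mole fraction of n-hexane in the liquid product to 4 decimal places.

x_n-hexane = 0.2182

Iterate (Newton) starting at ψ = 0.5:
  ψ = 0.5000: g = 0.12416, g' = -0.4758 → ψ = 0.7609
  ψ = 0.7609: g = -0.00931, g' = -0.5797 → ψ = 0.7449
  ψ = 0.7449: g = -0.00011, g' = -0.5667 → ψ = 0.7447
Converged at ψ = 0.7447.
Compositions from xᵢ = zᵢ/(1+ψ(Kᵢ−1)), yᵢ = Kᵢxᵢ:
  n-hexane: x = 0.2182, y = 0.4659
  ethyl acetate: x = 0.1778, y = 0.2686
  toluene: x = 0.3714, y = 0.2006
  p-xylene: x = 0.2326, y = 0.0649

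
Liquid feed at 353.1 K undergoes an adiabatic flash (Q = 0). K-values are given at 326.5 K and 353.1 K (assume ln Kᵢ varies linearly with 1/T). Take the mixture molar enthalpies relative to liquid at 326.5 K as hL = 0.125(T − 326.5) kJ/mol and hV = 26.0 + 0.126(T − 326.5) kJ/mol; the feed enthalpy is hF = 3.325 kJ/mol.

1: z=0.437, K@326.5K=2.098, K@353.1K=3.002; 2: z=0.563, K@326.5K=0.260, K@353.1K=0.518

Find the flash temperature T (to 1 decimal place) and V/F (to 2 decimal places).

T = 328.5 K, V/F = 0.12

Adiabatic flash: solve Rachford–Rice at each trial T, then check hF = ψ·hV(T) + (1−ψ)·hL(T).
  T = 326.5 K: K = (2.098, 0.260), RR gives ψ = 0.078, H_out = 2.023 kJ/mol
  T = 353.1 K: K = (3.002, 0.518), RR gives ψ = 0.625, H_out = 19.603 kJ/mol
  T = 339.8 K: K = (2.527, 0.372), RR gives ψ = 0.327, H_out = 10.174 kJ/mol
  T = 333.1 K: K = (2.305, 0.312), RR gives ψ = 0.204, H_out = 6.119 kJ/mol
  T = 329.8 K: K = (2.200, 0.285), RR gives ψ = 0.142, H_out = 4.107 kJ/mol
  T = 328.1 K: K = (2.147, 0.272), RR gives ψ = 0.109, H_out = 3.045 kJ/mol
Linear interpolation between T = 328.1 (H_out = 3.045) and T = 329.8 (H_out = 4.107) on hF = 3.325 gives T ≈ 328.5 K, at which ψ = 0.12.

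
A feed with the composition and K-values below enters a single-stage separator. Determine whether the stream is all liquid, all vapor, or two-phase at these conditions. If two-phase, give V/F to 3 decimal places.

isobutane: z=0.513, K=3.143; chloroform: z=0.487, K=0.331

two-phase, V/F = 0.540

ΣzᵢKᵢ = 1.774; Σzᵢ/Kᵢ = 1.635.
Both exceed 1, so a two-phase solution exists.
Let ψ = V/F and solve Σ zᵢ(Kᵢ−1)/(1+ψ(Kᵢ−1)) = 0.
Binary case is linear: z₁(K₁−1)(1+ψ(K₂−1)) + z₂(K₂−1)(1+ψ(K₁−1)) = 0
⇒ ψ = [z₁(K₁−1)+z₂(K₂−1)] / [−(K₁−1)(K₂−1)] = 0.7736/1.4337 = 0.540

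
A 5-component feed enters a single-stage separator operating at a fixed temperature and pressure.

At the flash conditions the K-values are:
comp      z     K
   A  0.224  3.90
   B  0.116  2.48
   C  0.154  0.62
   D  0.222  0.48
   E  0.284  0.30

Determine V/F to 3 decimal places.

Material balance + equilibrium reduce to Σ zᵢ(Kᵢ−1)/(1+V/F(Kᵢ−1)) = 0.
Check two-phase: ΣzᵢKᵢ = 1.449 > 1 and Σzᵢ/Kᵢ = 1.762 > 1, so g(0) = 0.449 > 0 and g(1) = -0.762 < 0.
Newton–Raphson from V/F = 0.5:
  V/F = 0.500: g = -0.1703, g' = -0.871 → V/F = 0.304
  V/F = 0.304: g = 0.0074, g' = -0.990 → V/F = 0.312
Converged at V/F = 0.312.

V/F = 0.312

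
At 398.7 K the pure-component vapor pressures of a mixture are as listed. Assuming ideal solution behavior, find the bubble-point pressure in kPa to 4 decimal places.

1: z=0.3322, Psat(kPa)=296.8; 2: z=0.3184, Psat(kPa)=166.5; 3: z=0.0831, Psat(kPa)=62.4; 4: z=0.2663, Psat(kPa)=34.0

At the bubble point ψ → 0, so ΣzᵢKᵢ = 1 with Kᵢ = Pᵢˢᵃᵗ/P ⇒ P = ΣzᵢPᵢˢᵃᵗ.
P = 0.3322·296.8 + 0.3184·166.5 + 0.0831·62.4 + 0.2663·34.0 = 165.8502 kPa

Pbub = 165.8502 kPa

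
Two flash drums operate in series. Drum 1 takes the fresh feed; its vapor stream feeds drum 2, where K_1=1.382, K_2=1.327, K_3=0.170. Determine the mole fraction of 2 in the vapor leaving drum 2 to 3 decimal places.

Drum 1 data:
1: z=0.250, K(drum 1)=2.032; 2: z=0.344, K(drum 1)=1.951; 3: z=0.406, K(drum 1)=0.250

Drum 1:
Iterate (Newton) starting at ψ₁ = 0.49:
  ψ₁ = 0.490: g = -0.0869, g' = -0.833 → ψ₁ = 0.386
  ψ₁ = 0.386: g = -0.0045, g' = -0.755 → ψ₁ = 0.380
Converged at ψ₁ = 0.380.
Drum-1 compositions:
  1: x = 0.180, y = 0.365
  2: x = 0.253, y = 0.493
  3: x = 0.568, y = 0.142
Drum-2 feed = drum-1 vapor: z₂ = (0.3650, 0.4931, 0.1419).
Drum 2:
Rachford–Rice: g(ψ₂) = Σ zᵢ(Kᵢ−1)/(1+ψ₂(Kᵢ−1)) = 0.
Check two-phase: ΣzᵢKᵢ = 1.183 > 1 and Σzᵢ/Kᵢ = 1.470 > 1, so g(0) = 0.183 > 0 and g(1) = -0.470 < 0.
Iterate (Newton) starting at ψ₂ = 0.5:
  ψ₂ = 0.500: g = 0.0543, g' = -0.362 → ψ₂ = 0.650
  ψ₂ = 0.650: g = -0.0111, g' = -0.531 → ψ₂ = 0.629
  ψ₂ = 0.629: g = -0.0003, g' = -0.499 → ψ₂ = 0.628
Converged at ψ₂ = 0.628.
  1: x = 0.294, y = 0.407
  2: x = 0.409, y = 0.543
  3: x = 0.297, y = 0.050

y_2 (drum 2) = 0.543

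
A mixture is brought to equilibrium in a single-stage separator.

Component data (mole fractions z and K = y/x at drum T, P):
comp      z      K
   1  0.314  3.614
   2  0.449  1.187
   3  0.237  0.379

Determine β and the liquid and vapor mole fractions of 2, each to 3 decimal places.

Rachford–Rice: g(β) = Σ zᵢ(Kᵢ−1)/(1+β(Kᵢ−1)) = 0.
Feasibility: ΣzᵢKᵢ = 1.758, Σzᵢ/Kᵢ = 1.090 — both > 1, two phases present.
Newton–Raphson from β = 0.37:
  β = 0.370: g = 0.3047, g' = -0.722 → β = 0.792
  β = 0.792: g = 0.0509, g' = -0.593 → β = 0.878
  β = 0.878: g = -0.0022, g' = -0.651 → β = 0.874
Converged at β = 0.874.
Compositions from xᵢ = zᵢ/(1+β(Kᵢ−1)), yᵢ = Kᵢxᵢ:
  1: x = 0.096, y = 0.345
  2: x = 0.386, y = 0.458
  3: x = 0.519, y = 0.197

β = 0.874, x_2 = 0.386, y_2 = 0.458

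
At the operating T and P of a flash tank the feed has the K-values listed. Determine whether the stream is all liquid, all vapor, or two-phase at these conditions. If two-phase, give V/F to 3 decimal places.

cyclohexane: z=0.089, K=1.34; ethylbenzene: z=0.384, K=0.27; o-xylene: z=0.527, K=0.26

all liquid

ΣzᵢKᵢ = 0.360; Σzᵢ/Kᵢ = 3.516.
Since ΣzᵢKᵢ < 1 the mixture is below its bubble point — single liquid phase.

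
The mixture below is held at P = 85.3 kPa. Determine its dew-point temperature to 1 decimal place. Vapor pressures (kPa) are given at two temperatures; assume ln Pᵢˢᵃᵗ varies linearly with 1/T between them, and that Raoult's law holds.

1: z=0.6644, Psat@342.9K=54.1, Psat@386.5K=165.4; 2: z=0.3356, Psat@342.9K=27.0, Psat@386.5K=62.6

T = 375.4 K

Dew-point temperature: Σzᵢ·P/Pᵢˢᵃᵗ(T) = 1. Interpolate ln Pᵢˢᵃᵗ = aᵢ + bᵢ/T.
  T = 342.9 K: ΣzᵢP/Pᵢˢᵃᵗ = 2.1078
  T = 386.5 K: ΣzᵢP/Pᵢˢᵃᵗ = 0.7999
  T = 364.7 K: ΣzᵢP/Pᵢˢᵃᵗ = 1.2585
  T = 375.6 K: ΣzᵢP/Pᵢˢᵃᵗ = 0.9962
  T = 370.1 K: ΣzᵢP/Pᵢˢᵃᵗ = 1.1188
  T = 372.9 K: ΣzᵢP/Pᵢˢᵃᵗ = 1.0542
Interpolating between 372.9 K and 375.6 K gives T ≈ 375.4 K.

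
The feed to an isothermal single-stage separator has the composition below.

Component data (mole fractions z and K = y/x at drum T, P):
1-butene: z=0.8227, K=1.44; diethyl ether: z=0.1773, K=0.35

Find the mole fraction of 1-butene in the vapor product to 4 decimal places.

y_1-butene = 0.8587

Newton–Raphson from ψ = 0.36:
  ψ = 0.3600: g = 0.16204, g' = -0.2464 → ψ = 1.0000
  ψ = 1.0000: g = -0.07789, g' = -0.6883 → ψ = 0.8868
  ψ = 0.8868: g = -0.01171, g' = -0.5000 → ψ = 0.8634
  ψ = 0.8634: g = -0.00032, g' = -0.4727 → ψ = 0.8627
Converged at ψ = 0.8627.
Compositions from xᵢ = zᵢ/(1+ψ(Kᵢ−1)), yᵢ = Kᵢxᵢ:
  1-butene: x = 0.5963, y = 0.8587
  diethyl ether: x = 0.4037, y = 0.1413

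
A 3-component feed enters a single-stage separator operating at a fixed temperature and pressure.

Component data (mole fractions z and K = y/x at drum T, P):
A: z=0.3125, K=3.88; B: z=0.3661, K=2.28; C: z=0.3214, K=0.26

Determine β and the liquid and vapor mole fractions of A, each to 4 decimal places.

β = 0.7418, x_A = 0.0996, y_A = 0.3866

Let β = V/F and solve Σ zᵢ(Kᵢ−1)/(1+β(Kᵢ−1)) = 0.
Check two-phase: ΣzᵢKᵢ = 2.1308 > 1 and Σzᵢ/Kᵢ = 1.4773 > 1, so g(0) = 1.1308 > 0 and g(1) = -0.4773 < 0.
Newton iteration, β⁰ = 0.35:
  β = 0.3500: g = 0.45087, g' = -1.2495 → β = 0.7108
  β = 0.7108: g = 0.03891, g' = -1.2270 → β = 0.7426
  β = 0.7426: g = -0.00093, g' = -1.2880 → β = 0.7418
Converged at β = 0.7418.
Compositions from xᵢ = zᵢ/(1+β(Kᵢ−1)), yᵢ = Kᵢxᵢ:
  A: x = 0.0996, y = 0.3866
  B: x = 0.1878, y = 0.4282
  C: x = 0.7126, y = 0.1853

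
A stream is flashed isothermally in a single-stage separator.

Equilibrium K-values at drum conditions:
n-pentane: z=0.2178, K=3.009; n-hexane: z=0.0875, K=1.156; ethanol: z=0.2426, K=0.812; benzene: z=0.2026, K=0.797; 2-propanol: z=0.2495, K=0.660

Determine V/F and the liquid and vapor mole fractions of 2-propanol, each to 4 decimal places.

V/F = 0.6247, x_2-propanol = 0.3168, y_2-propanol = 0.2091

Newton–Raphson from V/F = 0.5:
  V/F = 0.5000: g = 0.03263, g' = -0.2833 → V/F = 0.6152
  V/F = 0.6152: g = 0.00231, g' = -0.2456 → V/F = 0.6246
  V/F = 0.6246: g = 0.00001, g' = -0.2431 → V/F = 0.6247
Converged at V/F = 0.6247.
Compositions from xᵢ = zᵢ/(1+V/F(Kᵢ−1)), yᵢ = Kᵢxᵢ:
  n-pentane: x = 0.0966, y = 0.2906
  n-hexane: x = 0.0797, y = 0.0922
  ethanol: x = 0.2749, y = 0.2232
  benzene: x = 0.2320, y = 0.1849
  2-propanol: x = 0.3168, y = 0.2091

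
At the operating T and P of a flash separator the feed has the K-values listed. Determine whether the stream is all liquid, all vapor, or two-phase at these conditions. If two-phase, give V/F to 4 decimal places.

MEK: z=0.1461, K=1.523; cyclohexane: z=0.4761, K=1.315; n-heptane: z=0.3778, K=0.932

all vapor

ΣzᵢKᵢ = 1.2007; Σzᵢ/Kᵢ = 0.8633.
Since Σzᵢ/Kᵢ < 1 the mixture is above its dew point — single vapor phase.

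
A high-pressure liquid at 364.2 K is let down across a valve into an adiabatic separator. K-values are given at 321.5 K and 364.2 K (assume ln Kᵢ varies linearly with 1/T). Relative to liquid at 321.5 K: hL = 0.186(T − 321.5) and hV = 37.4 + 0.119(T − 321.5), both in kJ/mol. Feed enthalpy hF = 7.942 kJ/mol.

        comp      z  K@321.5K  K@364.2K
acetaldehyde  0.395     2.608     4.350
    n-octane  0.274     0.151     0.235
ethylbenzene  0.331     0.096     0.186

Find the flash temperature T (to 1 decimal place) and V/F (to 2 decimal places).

Adiabatic flash: solve Rachford–Rice at each trial T, then check hF = ψ·hV(T) + (1−ψ)·hL(T).
  T = 321.5 K: K = (2.608, 0.151, 0.096), RR gives ψ = 0.073, H_out = 2.732 kJ/mol
  T = 364.2 K: K = (4.350, 0.235, 0.186), RR gives ψ = 0.318, H_out = 18.929 kJ/mol
  T = 342.9 K: K = (3.424, 0.191, 0.137), RR gives ψ = 0.221, H_out = 11.938 kJ/mol
  T = 332.2 K: K = (3.002, 0.171, 0.115), RR gives ψ = 0.157, H_out = 7.752 kJ/mol
  T = 337.5 K: K = (3.207, 0.181, 0.125), RR gives ψ = 0.191, H_out = 9.906 kJ/mol
  T = 334.9 K: K = (3.106, 0.176, 0.120), RR gives ψ = 0.175, H_out = 8.871 kJ/mol
  T = 333.5 K: K = (3.051, 0.173, 0.118), RR gives ψ = 0.166, H_out = 8.297 kJ/mol
  T = 332.9 K: K = (3.028, 0.172, 0.116), RR gives ψ = 0.162, H_out = 8.047 kJ/mol
  T = 332.5 K: K = (3.013, 0.171, 0.116), RR gives ψ = 0.159, H_out = 7.879 kJ/mol
Linear interpolation between T = 332.5 (H_out = 7.879) and T = 332.9 (H_out = 8.047) on hF = 7.942 gives T ≈ 332.6 K, at which ψ = 0.16.

T = 332.6 K, V/F = 0.16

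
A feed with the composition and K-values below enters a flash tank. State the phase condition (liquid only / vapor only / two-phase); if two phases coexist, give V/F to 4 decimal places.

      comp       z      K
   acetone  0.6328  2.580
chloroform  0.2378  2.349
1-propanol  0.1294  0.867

vapor only

ΣzᵢKᵢ = 2.3034; Σzᵢ/Kᵢ = 0.4958.
Since Σzᵢ/Kᵢ < 1 the mixture is above its dew point — single vapor phase.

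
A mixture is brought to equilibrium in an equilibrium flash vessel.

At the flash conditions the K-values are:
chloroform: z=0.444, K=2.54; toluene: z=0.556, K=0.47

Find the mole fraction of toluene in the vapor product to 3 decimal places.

Material balance + equilibrium reduce to Σ zᵢ(Kᵢ−1)/(1+β(Kᵢ−1)) = 0.
g(0) = ΣzᵢKᵢ − 1 = 0.389 and g(1) = 1 − Σzᵢ/Kᵢ = -0.358, so a root lies in (0, 1).
Binary case is linear: z₁(K₁−1)(1+β(K₂−1)) + z₂(K₂−1)(1+β(K₁−1)) = 0
⇒ β = [z₁(K₁−1)+z₂(K₂−1)] / [−(K₁−1)(K₂−1)] = 0.3891/0.8162 = 0.477
Compositions from xᵢ = zᵢ/(1+β(Kᵢ−1)), yᵢ = Kᵢxᵢ:
  chloroform: x = 0.256, y = 0.650
  toluene: x = 0.744, y = 0.350

y_toluene = 0.350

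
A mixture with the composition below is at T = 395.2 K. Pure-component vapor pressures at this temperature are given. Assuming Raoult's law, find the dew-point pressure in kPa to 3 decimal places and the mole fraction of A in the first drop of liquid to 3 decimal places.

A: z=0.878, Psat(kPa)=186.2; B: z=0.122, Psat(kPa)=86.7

At the dew point ψ → 1, so Σzᵢ/Kᵢ = 1 with Kᵢ = Pᵢˢᵃᵗ/P ⇒ 1/P = Σzᵢ/Pᵢˢᵃᵗ.
1/P = 0.878/186.2 + 0.122/86.7 = 0.006123 ⇒ P = 163.332 kPa
xᵢ = zᵢP/Pᵢˢᵃᵗ ⇒ x_A = 0.878·163.332/186.2 = 0.770

Pdew = 163.332 kPa, x_A = 0.770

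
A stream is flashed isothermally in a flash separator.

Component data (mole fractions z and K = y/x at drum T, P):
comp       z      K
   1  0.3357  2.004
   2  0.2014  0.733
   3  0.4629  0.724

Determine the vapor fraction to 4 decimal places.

Let ψ = V/F and solve Σ zᵢ(Kᵢ−1)/(1+ψ(Kᵢ−1)) = 0.
g(0) = ΣzᵢKᵢ − 1 = 0.1555 and g(1) = 1 − Σzᵢ/Kᵢ = -0.0816, so a root lies in (0, 1).
Newton iteration, ψ⁰ = 0.65:
  ψ = 0.6500: g = -0.01681, g' = -0.1973 → ψ = 0.5648
  ψ = 0.5648: g = 0.00040, g' = -0.2072 → ψ = 0.5667
Converged at ψ = 0.5667.

ψ = 0.5667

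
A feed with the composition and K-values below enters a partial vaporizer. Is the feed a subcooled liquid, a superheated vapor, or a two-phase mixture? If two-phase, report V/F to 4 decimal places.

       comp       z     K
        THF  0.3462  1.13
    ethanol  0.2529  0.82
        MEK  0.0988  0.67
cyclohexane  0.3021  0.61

ΣzᵢKᵢ = 0.8491; Σzᵢ/Kᵢ = 1.2575.
Since ΣzᵢKᵢ < 1 the mixture is below its bubble point — single liquid phase.

subcooled liquid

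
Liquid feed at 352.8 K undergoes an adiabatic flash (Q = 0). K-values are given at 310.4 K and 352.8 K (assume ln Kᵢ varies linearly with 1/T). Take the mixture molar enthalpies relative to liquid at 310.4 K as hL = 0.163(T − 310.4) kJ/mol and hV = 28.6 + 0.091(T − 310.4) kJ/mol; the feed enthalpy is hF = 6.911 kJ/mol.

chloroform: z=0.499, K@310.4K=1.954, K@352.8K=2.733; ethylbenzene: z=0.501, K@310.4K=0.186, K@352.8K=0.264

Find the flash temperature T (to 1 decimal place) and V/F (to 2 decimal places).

Adiabatic flash: solve Rachford–Rice at each trial T, then check hF = ψ·hV(T) + (1−ψ)·hL(T).
  T = 310.4 K: K = (1.954, 0.186), RR gives ψ = 0.088, H_out = 2.513 kJ/mol
  T = 352.8 K: K = (2.733, 0.264), RR gives ψ = 0.389, H_out = 16.846 kJ/mol
  T = 331.6 K: K = (2.336, 0.224), RR gives ψ = 0.268, H_out = 10.713 kJ/mol
  T = 321.0 K: K = (2.143, 0.205), RR gives ψ = 0.189, H_out = 6.991 kJ/mol
  T = 315.7 K: K = (2.048, 0.195), RR gives ψ = 0.142, H_out = 4.870 kJ/mol
  T = 318.4 K: K = (2.096, 0.200), RR gives ψ = 0.167, H_out = 5.976 kJ/mol
  T = 319.7 K: K = (2.119, 0.202), RR gives ψ = 0.178, H_out = 6.490 kJ/mol
Linear interpolation between T = 319.7 (H_out = 6.490) and T = 321.0 (H_out = 6.991) on hF = 6.911 gives T ≈ 320.8 K, at which ψ = 0.19.

T = 320.8 K, V/F = 0.19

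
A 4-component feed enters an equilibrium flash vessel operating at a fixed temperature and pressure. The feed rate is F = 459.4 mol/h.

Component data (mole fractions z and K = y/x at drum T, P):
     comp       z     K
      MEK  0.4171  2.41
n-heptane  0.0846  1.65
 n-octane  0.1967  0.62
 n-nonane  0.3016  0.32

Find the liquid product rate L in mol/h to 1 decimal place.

Let ψ = V/F and solve Σ zᵢ(Kᵢ−1)/(1+ψ(Kᵢ−1)) = 0.
g(0) = ΣzᵢKᵢ − 1 = 0.3633 and g(1) = 1 − Σzᵢ/Kᵢ = -0.4841, so a root lies in (0, 1).
Newton iteration, ψ⁰ = 0.66:
  ψ = 0.6600: g = -0.12874, g' = -0.7496 → ψ = 0.4883
  ψ = 0.4883: g = -0.00874, g' = -0.6668 → ψ = 0.4752
  ψ = 0.4752: g = -0.00001, g' = -0.6649 → ψ = 0.4751
Converged at ψ = 0.4751.
Then V = ψ·F = 0.4751·459.4 = 218.3 mol/h and L = F − V = 241.1 mol/h.

L = 241.1 mol/h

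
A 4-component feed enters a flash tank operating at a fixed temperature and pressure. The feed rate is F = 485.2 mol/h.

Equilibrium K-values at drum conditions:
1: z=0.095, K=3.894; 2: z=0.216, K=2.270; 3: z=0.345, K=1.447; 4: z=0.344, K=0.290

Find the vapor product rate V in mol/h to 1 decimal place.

Rachford–Rice: g(ψ) = Σ zᵢ(Kᵢ−1)/(1+ψ(Kᵢ−1)) = 0.
g(0) = ΣzᵢKᵢ − 1 = 0.459 and g(1) = 1 − Σzᵢ/Kᵢ = -0.544, so a root lies in (0, 1).
Iterate (Newton) starting at ψ = 0.5:
  ψ = 0.500: g = 0.0275, g' = -0.726 → ψ = 0.538
  ψ = 0.538: g = -0.0003, g' = -0.743 → ψ = 0.537
Converged at ψ = 0.537.
Then V = ψ·F = 0.5375·485.2 = 260.8 mol/h and L = F − V = 224.4 mol/h.

V = 260.8 mol/h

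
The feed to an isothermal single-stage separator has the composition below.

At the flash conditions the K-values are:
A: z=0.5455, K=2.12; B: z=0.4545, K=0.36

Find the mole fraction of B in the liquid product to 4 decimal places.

Binary case is linear: z₁(K₁−1)(1+ψ(K₂−1)) + z₂(K₂−1)(1+ψ(K₁−1)) = 0
⇒ ψ = [z₁(K₁−1)+z₂(K₂−1)] / [−(K₁−1)(K₂−1)] = 0.32008/0.71680 = 0.4465
Compositions from xᵢ = zᵢ/(1+ψ(Kᵢ−1)), yᵢ = Kᵢxᵢ:
  A: x = 0.3636, y = 0.7709
  B: x = 0.6364, y = 0.2291

x_B = 0.6364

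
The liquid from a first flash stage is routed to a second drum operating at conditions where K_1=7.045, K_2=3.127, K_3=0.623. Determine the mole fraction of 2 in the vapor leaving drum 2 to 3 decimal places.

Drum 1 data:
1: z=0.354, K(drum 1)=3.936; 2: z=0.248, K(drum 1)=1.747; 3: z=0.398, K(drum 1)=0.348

Drum 1:
Rachford–Rice: g(ψ₁) = Σ zᵢ(Kᵢ−1)/(1+ψ₁(Kᵢ−1)) = 0.
Check two-phase: ΣzᵢKᵢ = 1.965 > 1 and Σzᵢ/Kᵢ = 1.376 > 1, so g(0) = 0.965 > 0 and g(1) = -0.376 < 0.
Newton iteration, ψ₁⁰ = 0.37:
  ψ₁ = 0.370: g = 0.3013, g' = -1.080 → ψ₁ = 0.649
  ψ₁ = 0.649: g = 0.0326, g' = -0.933 → ψ₁ = 0.684
Converged at ψ₁ = 0.684.
Drum-1 compositions:
  1: x = 0.118, y = 0.463
  2: x = 0.164, y = 0.287
  3: x = 0.718, y = 0.250
Drum-2 feed = drum-1 liquid: z₂ = (0.1177, 0.1642, 0.7181).
Drum 2:
Rachford–Rice: g(ψ₂) = Σ zᵢ(Kᵢ−1)/(1+ψ₂(Kᵢ−1)) = 0.
g(0) = ΣzᵢKᵢ − 1 = 0.790 and g(1) = 1 − Σzᵢ/Kᵢ = -0.222, so a root lies in (0, 1).
Newton–Raphson from ψ₂ = 0.5:
  ψ₂ = 0.500: g = 0.0125, g' = -0.595 → ψ₂ = 0.521
Converged at ψ₂ = 0.521.
  1: x = 0.028, y = 0.200
  2: x = 0.078, y = 0.243
  3: x = 0.894, y = 0.557

y_2 (drum 2) = 0.243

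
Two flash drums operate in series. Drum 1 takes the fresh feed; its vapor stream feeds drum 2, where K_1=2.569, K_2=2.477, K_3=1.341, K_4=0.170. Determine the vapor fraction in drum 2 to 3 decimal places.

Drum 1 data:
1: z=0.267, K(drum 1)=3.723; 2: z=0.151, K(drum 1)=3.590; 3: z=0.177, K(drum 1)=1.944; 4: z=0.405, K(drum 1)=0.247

V/F (drum 2) = 0.822

Drum 1:
Rachford–Rice: g(ψ₁) = Σ zᵢ(Kᵢ−1)/(1+ψ₁(Kᵢ−1)) = 0.
Check two-phase: ΣzᵢKᵢ = 1.980 > 1 and Σzᵢ/Kᵢ = 1.845 > 1, so g(0) = 0.980 > 0 and g(1) = -0.845 < 0.
Iterate (Newton) starting at ψ₁ = 0.5:
  ψ₁ = 0.500: g = 0.1027, g' = -1.211 → ψ₁ = 0.585
  ψ₁ = 0.585: g = -0.0013, g' = -1.253 → ψ₁ = 0.584
Converged at ψ₁ = 0.584.
Drum-1 compositions:
  1: x = 0.103, y = 0.384
  2: x = 0.060, y = 0.216
  3: x = 0.114, y = 0.222
  4: x = 0.723, y = 0.178
Drum-2 feed = drum-1 vapor: z₂ = (0.3839, 0.2158, 0.2218, 0.1785).
Drum 2:
Rachford–Rice: g(ψ₂) = Σ zᵢ(Kᵢ−1)/(1+ψ₂(Kᵢ−1)) = 0.
g(0) = ΣzᵢKᵢ − 1 = 0.849 and g(1) = 1 − Σzᵢ/Kᵢ = -0.452, so a root lies in (0, 1).
Newton–Raphson from ψ₂ = 0.54:
  ψ₂ = 0.540: g = 0.2987, g' = -0.845 → ψ₂ = 0.894
  ψ₂ = 0.894: g = -0.1274, g' = -2.109 → ψ₂ = 0.833
  ψ₂ = 0.833: g = -0.0175, g' = -1.580 → ψ₂ = 0.822
Converged at ψ₂ = 0.822.
  1: x = 0.168, y = 0.431
  2: x = 0.097, y = 0.241
  3: x = 0.173, y = 0.232
  4: x = 0.562, y = 0.095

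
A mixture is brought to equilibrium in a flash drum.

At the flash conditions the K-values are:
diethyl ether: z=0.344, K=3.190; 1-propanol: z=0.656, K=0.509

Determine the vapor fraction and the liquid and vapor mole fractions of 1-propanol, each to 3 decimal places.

ψ = 0.401, x_1-propanol = 0.817, y_1-propanol = 0.416

Binary case is linear: z₁(K₁−1)(1+ψ(K₂−1)) + z₂(K₂−1)(1+ψ(K₁−1)) = 0
⇒ ψ = [z₁(K₁−1)+z₂(K₂−1)] / [−(K₁−1)(K₂−1)] = 0.4313/1.0753 = 0.401
Compositions from xᵢ = zᵢ/(1+ψ(Kᵢ−1)), yᵢ = Kᵢxᵢ:
  diethyl ether: x = 0.183, y = 0.584
  1-propanol: x = 0.817, y = 0.416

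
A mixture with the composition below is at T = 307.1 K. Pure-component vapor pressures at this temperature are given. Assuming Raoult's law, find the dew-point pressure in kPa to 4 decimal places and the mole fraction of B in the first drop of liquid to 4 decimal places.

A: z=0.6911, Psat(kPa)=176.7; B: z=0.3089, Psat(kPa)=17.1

Pdew = 45.5053 kPa, x_B = 0.8220

At the dew point ψ → 1, so Σzᵢ/Kᵢ = 1 with Kᵢ = Pᵢˢᵃᵗ/P ⇒ 1/P = Σzᵢ/Pᵢˢᵃᵗ.
1/P = 0.6911/176.7 + 0.3089/17.1 = 0.0219755 ⇒ P = 45.5053 kPa
xᵢ = zᵢP/Pᵢˢᵃᵗ ⇒ x_B = 0.3089·45.5053/17.1 = 0.8220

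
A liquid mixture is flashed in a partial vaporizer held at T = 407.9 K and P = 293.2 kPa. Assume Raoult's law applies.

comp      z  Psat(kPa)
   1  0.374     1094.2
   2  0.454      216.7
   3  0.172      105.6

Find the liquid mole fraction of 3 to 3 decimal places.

Raoult's law: Kᵢ = Pᵢˢᵃᵗ/P = Pᵢˢᵃᵗ/293.2.
  K_1 = 1094.2/293.2 = 3.73192, K_2 = 216.7/293.2 = 0.73909, K_3 = 105.6/293.2 = 0.36016
Rachford–Rice: g(V/F) = Σ zᵢ(Kᵢ−1)/(1+V/F(Kᵢ−1)) = 0.
Check two-phase: ΣzᵢKᵢ = 1.793 > 1 and Σzᵢ/Kᵢ = 1.192 > 1, so g(0) = 0.793 > 0 and g(1) = -0.192 < 0.
Newton iteration, V/F⁰ = 0.49:
  V/F = 0.490: g = 0.1408, g' = -0.700 → V/F = 0.691
  V/F = 0.691: g = 0.0121, g' = -0.607 → V/F = 0.711
Converged at V/F = 0.711.
Compositions from xᵢ = zᵢ/(1+V/F(Kᵢ−1)), yᵢ = Kᵢxᵢ:
  1: x = 0.127, y = 0.474
  2: x = 0.557, y = 0.412
  3: x = 0.315, y = 0.114

x_3 = 0.315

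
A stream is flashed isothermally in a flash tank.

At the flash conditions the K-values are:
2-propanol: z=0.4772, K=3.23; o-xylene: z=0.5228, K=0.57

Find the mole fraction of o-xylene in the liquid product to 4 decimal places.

x_o-xylene = 0.8383

Material balance + equilibrium reduce to Σ zᵢ(Kᵢ−1)/(1+ψ(Kᵢ−1)) = 0.
g(0) = ΣzᵢKᵢ − 1 = 0.8394 and g(1) = 1 − Σzᵢ/Kᵢ = -0.0649, so a root lies in (0, 1).
Newton–Raphson from ψ = 0.5:
  ψ = 0.5000: g = 0.21677, g' = -0.6874 → ψ = 0.8154
  ψ = 0.8154: g = 0.03142, g' = -0.5280 → ψ = 0.8749
  ψ = 0.8749: g = 0.00024, g' = -0.5209 → ψ = 0.8753
Converged at ψ = 0.8753.
Compositions from xᵢ = zᵢ/(1+ψ(Kᵢ−1)), yᵢ = Kᵢxᵢ:
  2-propanol: x = 0.1617, y = 0.5221
  o-xylene: x = 0.8383, y = 0.4779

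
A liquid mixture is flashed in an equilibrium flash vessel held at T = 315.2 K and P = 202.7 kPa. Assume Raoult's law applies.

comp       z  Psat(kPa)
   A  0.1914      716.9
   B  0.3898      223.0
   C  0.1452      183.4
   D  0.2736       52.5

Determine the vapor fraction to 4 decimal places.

ψ = 0.3610

Raoult's law: Kᵢ = Pᵢˢᵃᵗ/P = Pᵢˢᵃᵗ/202.7.
  K_A = 716.9/202.7 = 3.536754, K_B = 223.0/202.7 = 1.100148, K_C = 183.4/202.7 = 0.904785, K_D = 52.5/202.7 = 0.259003
Let ψ = V/F and solve Σ zᵢ(Kᵢ−1)/(1+ψ(Kᵢ−1)) = 0.
g(0) = ΣzᵢKᵢ − 1 = 0.3080 and g(1) = 1 − Σzᵢ/Kᵢ = -0.6253, so a root lies in (0, 1).
Iterate (Newton) starting at ψ = 0.69:
  ψ = 0.6900: g = -0.21659, g' = -0.7967 → ψ = 0.4182
  ψ = 0.4182: g = -0.03508, g' = -0.6105 → ψ = 0.3607
  ψ = 0.3607: g = 0.00022, g' = -0.6207 → ψ = 0.3610
Converged at ψ = 0.3610.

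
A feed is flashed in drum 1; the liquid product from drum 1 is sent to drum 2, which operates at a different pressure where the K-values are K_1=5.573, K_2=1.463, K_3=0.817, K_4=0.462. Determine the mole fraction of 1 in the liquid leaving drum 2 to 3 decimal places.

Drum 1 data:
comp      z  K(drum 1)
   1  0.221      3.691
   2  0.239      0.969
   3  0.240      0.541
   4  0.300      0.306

Drum 1:
Iterate (Newton) starting at ψ₁ = 0.5:
  ψ₁ = 0.500: g = -0.2158, g' = -0.715 → ψ₁ = 0.198
  ψ₁ = 0.198: g = 0.0177, g' = -0.936 → ψ₁ = 0.217
  ψ₁ = 0.217: g = 0.0003, g' = -0.900 → ψ₁ = 0.218
Converged at ψ₁ = 0.218.
Drum-1 compositions:
  1: x = 0.139, y = 0.514
  2: x = 0.241, y = 0.233
  3: x = 0.267, y = 0.144
  4: x = 0.353, y = 0.108
Drum-2 feed = drum-1 liquid: z₂ = (0.1394, 0.2406, 0.2666, 0.3534).
Drum 2:
Newton iteration, ψ₂⁰ = 0.5:
  ψ₂ = 0.500: g = -0.0294, g' = -0.506 → ψ₂ = 0.442
  ψ₂ = 0.442: g = 0.0010, g' = -0.542 → ψ₂ = 0.444
Converged at ψ₂ = 0.444.
  1: x = 0.046, y = 0.256
  2: x = 0.200, y = 0.292
  3: x = 0.290, y = 0.237
  4: x = 0.464, y = 0.214

x_1 (drum 2) = 0.046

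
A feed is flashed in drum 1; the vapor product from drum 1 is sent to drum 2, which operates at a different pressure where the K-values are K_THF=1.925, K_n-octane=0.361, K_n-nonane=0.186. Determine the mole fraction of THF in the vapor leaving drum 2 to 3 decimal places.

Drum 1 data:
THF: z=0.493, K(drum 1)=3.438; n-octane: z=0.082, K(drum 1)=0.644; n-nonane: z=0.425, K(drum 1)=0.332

y_THF (drum 2) = 0.881

Drum 1:
Material balance + equilibrium reduce to Σ zᵢ(Kᵢ−1)/(1+ψ₁(Kᵢ−1)) = 0.
Check two-phase: ΣzᵢKᵢ = 1.889 > 1 and Σzᵢ/Kᵢ = 1.551 > 1, so g(0) = 0.889 > 0 and g(1) = -0.551 < 0.
Iterate (Newton) starting at ψ₁ = 0.5:
  ψ₁ = 0.500: g = 0.0799, g' = -1.038 → ψ₁ = 0.577
  ψ₁ = 0.577: g = 0.0008, g' = -1.024 → ψ₁ = 0.578
Converged at ψ₁ = 0.578.
Drum-1 compositions:
  THF: x = 0.205, y = 0.704
  n-octane: x = 0.103, y = 0.066
  n-nonane: x = 0.692, y = 0.230
Drum-2 feed = drum-1 vapor: z₂ = (0.7038, 0.0665, 0.2298).
Drum 2:
Newton–Raphson from ψ₂ = 0.5:
  ψ₂ = 0.500: g = 0.0673, g' = -0.773 → ψ₂ = 0.587
  ψ₂ = 0.587: g = -0.0043, g' = -0.881 → ψ₂ = 0.582
Converged at ψ₂ = 0.582.
  THF: x = 0.457, y = 0.881
  n-octane: x = 0.106, y = 0.038
  n-nonane: x = 0.437, y = 0.081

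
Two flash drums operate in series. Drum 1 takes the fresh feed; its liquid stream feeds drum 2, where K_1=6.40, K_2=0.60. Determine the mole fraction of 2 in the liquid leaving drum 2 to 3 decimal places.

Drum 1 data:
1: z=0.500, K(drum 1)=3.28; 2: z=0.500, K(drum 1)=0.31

x_2 (drum 2) = 0.931

Drum 1:
Let ψ₁ = V/F and solve Σ zᵢ(Kᵢ−1)/(1+ψ₁(Kᵢ−1)) = 0.
Check two-phase: ΣzᵢKᵢ = 1.795 > 1 and Σzᵢ/Kᵢ = 1.765 > 1, so g(0) = 0.795 > 0 and g(1) = -0.765 < 0.
Iterate (Newton) starting at ψ₁ = 0.5:
  ψ₁ = 0.500: g = 0.0060, g' = -1.122 → ψ₁ = 0.505
Converged at ψ₁ = 0.505.
Drum-1 compositions:
  1: x = 0.232, y = 0.762
  2: x = 0.768, y = 0.238
Drum-2 feed = drum-1 liquid: z₂ = (0.2323, 0.7677).
Drum 2:
Rachford–Rice: g(ψ₂) = Σ zᵢ(Kᵢ−1)/(1+ψ₂(Kᵢ−1)) = 0.
g(0) = ΣzᵢKᵢ − 1 = 0.947 and g(1) = 1 − Σzᵢ/Kᵢ = -0.316, so a root lies in (0, 1).
Binary case is linear: z₁(K₁−1)(1+ψ₂(K₂−1)) + z₂(K₂−1)(1+ψ₂(K₁−1)) = 0
⇒ ψ₂ = [z₁(K₁−1)+z₂(K₂−1)] / [−(K₁−1)(K₂−1)] = 0.9475/2.1600 = 0.439
  1: x = 0.069, y = 0.441
  2: x = 0.931, y = 0.559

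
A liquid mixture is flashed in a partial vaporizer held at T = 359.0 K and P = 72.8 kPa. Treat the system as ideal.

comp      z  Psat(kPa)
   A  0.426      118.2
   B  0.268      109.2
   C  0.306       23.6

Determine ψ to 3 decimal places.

Raoult's law: Kᵢ = Pᵢˢᵃᵗ/P = Pᵢˢᵃᵗ/72.8.
  K_A = 118.2/72.8 = 1.62363, K_B = 109.2/72.8 = 1.50000, K_C = 23.6/72.8 = 0.32418
Let ψ = V/F and solve Σ zᵢ(Kᵢ−1)/(1+ψ(Kᵢ−1)) = 0.
g(0) = ΣzᵢKᵢ − 1 = 0.193 and g(1) = 1 − Σzᵢ/Kᵢ = -0.385, so a root lies in (0, 1).
Newton–Raphson from ψ = 0.5:
  ψ = 0.500: g = -0.0026, g' = -0.458 → ψ = 0.494
Converged at ψ = 0.494.

ψ = 0.494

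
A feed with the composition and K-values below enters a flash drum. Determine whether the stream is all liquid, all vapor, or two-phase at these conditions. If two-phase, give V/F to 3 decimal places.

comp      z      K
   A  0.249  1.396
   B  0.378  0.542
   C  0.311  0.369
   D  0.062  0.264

all liquid

ΣzᵢKᵢ = 0.684; Σzᵢ/Kᵢ = 1.953.
Since ΣzᵢKᵢ < 1 the mixture is below its bubble point — single liquid phase.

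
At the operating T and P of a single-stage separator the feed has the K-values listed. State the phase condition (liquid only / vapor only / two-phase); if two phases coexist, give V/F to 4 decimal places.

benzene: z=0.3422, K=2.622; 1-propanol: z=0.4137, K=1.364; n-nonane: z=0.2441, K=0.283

ΣzᵢKᵢ = 1.5306; Σzᵢ/Kᵢ = 1.2964.
Both exceed 1, so a two-phase solution exists.
Iterate (Newton) starting at ψ = 0.5:
  ψ = 0.5000: g = 0.16106, g' = -0.6187 → ψ = 0.7603
  ψ = 0.7603: g = -0.01831, g' = -0.8207 → ψ = 0.7380
  ψ = 0.7380: g = -0.00039, g' = -0.7866 → ψ = 0.7375
Converged at ψ = 0.7375.

two-phase, V/F = 0.7375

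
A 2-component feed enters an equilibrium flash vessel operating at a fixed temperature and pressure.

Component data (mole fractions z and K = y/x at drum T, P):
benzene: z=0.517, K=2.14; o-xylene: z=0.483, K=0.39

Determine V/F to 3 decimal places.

Iterate (Newton) starting at V/F = 0.45:
  V/F = 0.450: g = -0.0166, g' = -0.635 → V/F = 0.424
Converged at V/F = 0.424.

V/F = 0.424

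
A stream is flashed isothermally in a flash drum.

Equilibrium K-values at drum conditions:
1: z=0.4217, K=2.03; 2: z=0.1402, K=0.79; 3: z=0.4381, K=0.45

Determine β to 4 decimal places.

Rachford–Rice: g(β) = Σ zᵢ(Kᵢ−1)/(1+β(Kᵢ−1)) = 0.
Feasibility: ΣzᵢKᵢ = 1.1640, Σzᵢ/Kᵢ = 1.3588 — both > 1, two phases present.
Iterate (Newton) starting at β = 0.7:
  β = 0.7000: g = -0.17393, g' = -0.5099 → β = 0.3589
  β = 0.3589: g = -0.01494, g' = -0.4514 → β = 0.3258
  β = 0.3258: g = 0.00005, g' = -0.4546 → β = 0.3259
Converged at β = 0.3259.

β = 0.3259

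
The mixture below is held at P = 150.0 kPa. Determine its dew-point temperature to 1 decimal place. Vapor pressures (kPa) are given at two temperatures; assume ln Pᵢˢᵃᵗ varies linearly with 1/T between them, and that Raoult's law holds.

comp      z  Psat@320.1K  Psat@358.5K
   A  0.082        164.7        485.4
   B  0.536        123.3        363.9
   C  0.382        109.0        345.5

Dew-point temperature: Σzᵢ·P/Pᵢˢᵃᵗ(T) = 1. Interpolate ln Pᵢˢᵃᵗ = aᵢ + bᵢ/T.
  T = 320.1 K: ΣzᵢP/Pᵢˢᵃᵗ = 1.2524
  T = 358.5 K: ΣzᵢP/Pᵢˢᵃᵗ = 0.4121
  T = 339.3 K: ΣzᵢP/Pᵢˢᵃᵗ = 0.6961
  T = 329.7 K: ΣzᵢP/Pᵢˢᵃᵗ = 0.9257
  T = 324.9 K: ΣzᵢP/Pᵢˢᵃᵗ = 1.0743
  T = 327.3 K: ΣzᵢP/Pᵢˢᵃᵗ = 0.9967
Interpolating between 324.9 K and 327.3 K gives T ≈ 327.2 K.

T = 327.2 K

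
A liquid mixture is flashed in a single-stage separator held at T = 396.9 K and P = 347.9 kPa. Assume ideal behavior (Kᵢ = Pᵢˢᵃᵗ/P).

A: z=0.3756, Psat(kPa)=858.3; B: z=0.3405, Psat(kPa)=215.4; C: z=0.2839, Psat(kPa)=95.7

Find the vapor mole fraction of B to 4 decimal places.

Raoult's law: Kᵢ = Pᵢˢᵃᵗ/P = Pᵢˢᵃᵗ/347.9.
  K_A = 858.3/347.9 = 2.467088, K_B = 215.4/347.9 = 0.619143, K_C = 95.7/347.9 = 0.275079
Let ψ = V/F and solve Σ zᵢ(Kᵢ−1)/(1+ψ(Kᵢ−1)) = 0.
g(0) = ΣzᵢKᵢ − 1 = 0.2156 and g(1) = 1 − Σzᵢ/Kᵢ = -0.7343, so a root lies in (0, 1).
Newton iteration, ψ⁰ = 0.5:
  ψ = 0.5000: g = -0.16513, g' = -0.7114 → ψ = 0.2679
  ψ = 0.2679: g = -0.00425, g' = -0.7076 → ψ = 0.2619
Converged at ψ = 0.2619.
Compositions from xᵢ = zᵢ/(1+ψ(Kᵢ−1)), yᵢ = Kᵢxᵢ:
  A: x = 0.2713, y = 0.6694
  B: x = 0.3782, y = 0.2342
  C: x = 0.3504, y = 0.0964

y_B = 0.2342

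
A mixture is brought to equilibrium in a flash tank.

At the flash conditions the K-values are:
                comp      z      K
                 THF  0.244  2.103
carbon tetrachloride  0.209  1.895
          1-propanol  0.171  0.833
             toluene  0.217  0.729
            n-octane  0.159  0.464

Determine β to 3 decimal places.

Let β = V/F and solve Σ zᵢ(Kᵢ−1)/(1+β(Kᵢ−1)) = 0.
Feasibility: ΣzᵢKᵢ = 1.284, Σzᵢ/Kᵢ = 1.072 — both > 1, two phases present.
Newton iteration, β⁰ = 0.5:
  β = 0.500: g = 0.0871, g' = -0.315 → β = 0.776
  β = 0.776: g = 0.0022, g' = -0.310 → β = 0.783
Converged at β = 0.783.

β = 0.783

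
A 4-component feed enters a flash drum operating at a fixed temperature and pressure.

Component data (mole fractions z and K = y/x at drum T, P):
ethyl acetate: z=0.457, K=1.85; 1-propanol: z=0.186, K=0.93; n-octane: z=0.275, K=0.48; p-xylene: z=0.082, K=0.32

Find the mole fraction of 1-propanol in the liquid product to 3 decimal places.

Material balance + equilibrium reduce to Σ zᵢ(Kᵢ−1)/(1+V/F(Kᵢ−1)) = 0.
g(0) = ΣzᵢKᵢ − 1 = 0.177 and g(1) = 1 − Σzᵢ/Kᵢ = -0.276, so a root lies in (0, 1).
Newton iteration, V/F⁰ = 0.5:
  V/F = 0.500: g = -0.0186, g' = -0.386 → V/F = 0.452
  V/F = 0.452: g = -0.0002, g' = -0.379 → V/F = 0.451
Converged at V/F = 0.451.
Compositions from xᵢ = zᵢ/(1+V/F(Kᵢ−1)), yᵢ = Kᵢxᵢ:
  ethyl acetate: x = 0.330, y = 0.611
  1-propanol: x = 0.192, y = 0.179
  n-octane: x = 0.359, y = 0.172
  p-xylene: x = 0.118, y = 0.038

x_1-propanol = 0.192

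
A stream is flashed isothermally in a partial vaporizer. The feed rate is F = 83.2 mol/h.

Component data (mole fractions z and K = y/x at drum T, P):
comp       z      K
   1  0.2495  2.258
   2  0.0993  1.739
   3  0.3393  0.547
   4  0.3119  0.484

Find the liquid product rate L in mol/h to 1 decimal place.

Rachford–Rice: g(ψ) = Σ zᵢ(Kᵢ−1)/(1+ψ(Kᵢ−1)) = 0.
Feasibility: ΣzᵢKᵢ = 1.0726, Σzᵢ/Kᵢ = 1.4323 — both > 1, two phases present.
Newton–Raphson from ψ = 0.38:
  ψ = 0.3800: g = -0.11621, g' = -0.4439 → ψ = 0.1182
  ψ = 0.1182: g = 0.00693, g' = -0.5170 → ψ = 0.1316
  ψ = 0.1316: g = 0.00005, g' = -0.5100 → ψ = 0.1317
Converged at ψ = 0.1317.
Then V = ψ·F = 0.1317·83.2 = 11.0 mol/h and L = F − V = 72.2 mol/h.

L = 72.2 mol/h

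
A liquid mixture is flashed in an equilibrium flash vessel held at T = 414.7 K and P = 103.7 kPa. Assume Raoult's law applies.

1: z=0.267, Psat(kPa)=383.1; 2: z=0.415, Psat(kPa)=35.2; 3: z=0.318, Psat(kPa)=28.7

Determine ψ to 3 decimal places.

ψ = 0.116

Raoult's law: Kᵢ = Pᵢˢᵃᵗ/P = Pᵢˢᵃᵗ/103.7.
  K_1 = 383.1/103.7 = 3.69431, K_2 = 35.2/103.7 = 0.33944, K_3 = 28.7/103.7 = 0.27676
Rachford–Rice: g(ψ) = Σ zᵢ(Kᵢ−1)/(1+ψ(Kᵢ−1)) = 0.
Check two-phase: ΣzᵢKᵢ = 1.215 > 1 and Σzᵢ/Kᵢ = 2.444 > 1, so g(0) = 0.215 > 0 and g(1) = -1.444 < 0.
Newton iteration, ψ⁰ = 0.63:
  ψ = 0.630: g = -0.6253, g' = -1.359 → ψ = 0.170
  ψ = 0.170: g = -0.0774, g' = -1.358 → ψ = 0.113
  ψ = 0.113: g = 0.0050, g' = -1.548 → ψ = 0.116
Converged at ψ = 0.116.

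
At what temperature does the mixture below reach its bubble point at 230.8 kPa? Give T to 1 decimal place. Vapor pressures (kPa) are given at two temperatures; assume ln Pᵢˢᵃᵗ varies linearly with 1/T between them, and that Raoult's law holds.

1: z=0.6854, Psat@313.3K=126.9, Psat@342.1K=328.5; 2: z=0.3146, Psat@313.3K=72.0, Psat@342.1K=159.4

T = 336.2 K

Bubble-point temperature: ΣzᵢPᵢˢᵃᵗ(T) = P. Interpolate ln Pᵢˢᵃᵗ = aᵢ + bᵢ/T.
  T = 313.3 K: ΣzᵢPᵢˢᵃᵗ = 109.63 kPa
  T = 342.1 K: ΣzᵢPᵢˢᵃᵗ = 275.30 kPa
  T = 327.7 K: ΣzᵢPᵢˢᵃᵗ = 177.19 kPa
  T = 334.9 K: ΣzᵢPᵢˢᵃᵗ = 221.89 kPa
  T = 338.5 K: ΣzᵢPᵢˢᵃᵗ = 247.43 kPa
  T = 336.7 K: ΣzᵢPᵢˢᵃᵗ = 234.38 kPa
Interpolating between 334.9 K and 336.7 K gives T ≈ 336.2 K.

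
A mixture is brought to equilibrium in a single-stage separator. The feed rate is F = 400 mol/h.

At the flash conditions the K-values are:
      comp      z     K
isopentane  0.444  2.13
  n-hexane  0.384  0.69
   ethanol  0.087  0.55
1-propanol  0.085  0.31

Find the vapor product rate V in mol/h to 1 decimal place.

Material balance + equilibrium reduce to Σ zᵢ(Kᵢ−1)/(1+β(Kᵢ−1)) = 0.
g(0) = ΣzᵢKᵢ − 1 = 0.285 and g(1) = 1 − Σzᵢ/Kᵢ = -0.197, so a root lies in (0, 1).
Newton iteration, β⁰ = 0.43:
  β = 0.430: g = 0.0684, g' = -0.415 → β = 0.595
  β = 0.595: g = 0.0012, g' = -0.408 → β = 0.598
Converged at β = 0.598.
Then V = β·F = 0.5977·400 = 239.1 mol/h and L = F − V = 160.9 mol/h.

V = 239.1 mol/h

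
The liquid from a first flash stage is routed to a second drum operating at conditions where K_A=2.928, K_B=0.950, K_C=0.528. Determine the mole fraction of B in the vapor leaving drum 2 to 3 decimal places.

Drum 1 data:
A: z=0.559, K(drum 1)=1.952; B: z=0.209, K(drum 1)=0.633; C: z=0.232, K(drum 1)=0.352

Drum 1:
Material balance + equilibrium reduce to Σ zᵢ(Kᵢ−1)/(1+ψ₁(Kᵢ−1)) = 0.
Feasibility: ΣzᵢKᵢ = 1.305, Σzᵢ/Kᵢ = 1.276 — both > 1, two phases present.
Iterate (Newton) starting at ψ₁ = 0.57:
  ψ₁ = 0.570: g = 0.0096, g' = -0.503 → ψ₁ = 0.589
Converged at ψ₁ = 0.589.
Drum-1 compositions:
  A: x = 0.358, y = 0.699
  B: x = 0.267, y = 0.169
  C: x = 0.375, y = 0.132
Drum-2 feed = drum-1 liquid: z₂ = (0.3582, 0.2666, 0.3752).
Drum 2:
Newton–Raphson from ψ₂ = 0.5:
  ψ₂ = 0.500: g = 0.1061, g' = -0.489 → ψ₂ = 0.717
  ψ₂ = 0.717: g = 0.0083, g' = -0.426 → ψ₂ = 0.737
Converged at ψ₂ = 0.737.
  A: x = 0.148, y = 0.433
  B: x = 0.277, y = 0.263
  C: x = 0.575, y = 0.304

y_B (drum 2) = 0.263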